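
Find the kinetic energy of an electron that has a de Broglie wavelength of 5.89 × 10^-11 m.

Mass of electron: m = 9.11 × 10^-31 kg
6.95 × 10^-17 J (or 434 eV)

From λ = h/√(2mKE), we solve for KE:

λ² = h²/(2mKE)
KE = h²/(2mλ²)
KE = (6.626 × 10^-34 J·s)² / (2 × 9.11 × 10^-31 kg × (5.89 × 10^-11 m)²)
KE = 6.95 × 10^-17 J
KE = 434 eV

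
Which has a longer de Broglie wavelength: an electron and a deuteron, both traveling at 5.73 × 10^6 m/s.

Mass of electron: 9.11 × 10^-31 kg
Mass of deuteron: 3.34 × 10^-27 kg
The electron has the longer wavelength.

Using λ = h/(mv), since both particles have the same velocity, the wavelength depends only on mass.

For electron: λ₁ = h/(m₁v) = 1.27 × 10^-10 m
For deuteron: λ₂ = h/(m₂v) = 3.46 × 10^-14 m

Since λ ∝ 1/m at constant velocity, the lighter particle has the longer wavelength.

The electron has the longer de Broglie wavelength.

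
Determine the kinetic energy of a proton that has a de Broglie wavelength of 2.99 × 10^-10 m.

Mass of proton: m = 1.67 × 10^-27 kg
1.47 × 10^-21 J (or 9.18 × 10^-3 eV)

From λ = h/√(2mKE), we solve for KE:

λ² = h²/(2mKE)
KE = h²/(2mλ²)
KE = (6.626 × 10^-34 J·s)² / (2 × 1.67 × 10^-27 kg × (2.99 × 10^-10 m)²)
KE = 1.47 × 10^-21 J
KE = 9.18 × 10^-3 eV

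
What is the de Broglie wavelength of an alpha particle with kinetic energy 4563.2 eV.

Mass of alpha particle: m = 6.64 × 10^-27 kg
2.13 × 10^-13 m

Using λ = h/√(2mKE):

First convert KE to Joules: KE = 4563.2 eV = 7.311 × 10^-16 J

λ = h/√(2mKE)
λ = (6.626 × 10^-34 J·s) / √(2 × 6.64 × 10^-27 kg × 7.311 × 10^-16 J)
λ = 2.13 × 10^-13 m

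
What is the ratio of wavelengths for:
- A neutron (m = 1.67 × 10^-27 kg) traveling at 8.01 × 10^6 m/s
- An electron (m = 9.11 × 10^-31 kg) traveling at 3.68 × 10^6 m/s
λ₁/λ₂ = 2.51 × 10^-4

Using λ = h/(mv):

λ₁ = h/(m₁v₁) = 4.95 × 10^-14 m
λ₂ = h/(m₂v₂) = 1.98 × 10^-10 m

Ratio λ₁/λ₂ = (m₂v₂)/(m₁v₁)
         = (9.11 × 10^-31 kg × 3.68 × 10^6 m/s) / (1.67 × 10^-27 kg × 8.01 × 10^6 m/s)
         = 2.51 × 10^-4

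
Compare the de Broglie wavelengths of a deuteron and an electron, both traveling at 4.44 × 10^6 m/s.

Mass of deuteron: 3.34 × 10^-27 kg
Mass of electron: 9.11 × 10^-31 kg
The electron has the longer wavelength.

Using λ = h/(mv), since both particles have the same velocity, the wavelength depends only on mass.

For deuteron: λ₁ = h/(m₁v) = 4.47 × 10^-14 m
For electron: λ₂ = h/(m₂v) = 1.64 × 10^-10 m

Since λ ∝ 1/m at constant velocity, the lighter particle has the longer wavelength.

The electron has the longer de Broglie wavelength.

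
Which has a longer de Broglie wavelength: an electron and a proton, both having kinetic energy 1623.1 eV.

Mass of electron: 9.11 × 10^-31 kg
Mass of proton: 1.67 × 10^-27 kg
The electron has the longer wavelength.

Using λ = h/√(2mKE):

For electron: λ₁ = h/√(2m₁KE) = 3.04 × 10^-11 m
For proton: λ₂ = h/√(2m₂KE) = 7.11 × 10^-13 m

Since λ ∝ 1/√m at constant kinetic energy, the lighter particle has the longer wavelength.

The electron has the longer de Broglie wavelength.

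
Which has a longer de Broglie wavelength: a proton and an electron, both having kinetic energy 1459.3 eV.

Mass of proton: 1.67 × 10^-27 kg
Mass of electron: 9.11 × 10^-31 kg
The electron has the longer wavelength.

Using λ = h/√(2mKE):

For proton: λ₁ = h/√(2m₁KE) = 7.50 × 10^-13 m
For electron: λ₂ = h/√(2m₂KE) = 3.21 × 10^-11 m

Since λ ∝ 1/√m at constant kinetic energy, the lighter particle has the longer wavelength.

The electron has the longer de Broglie wavelength.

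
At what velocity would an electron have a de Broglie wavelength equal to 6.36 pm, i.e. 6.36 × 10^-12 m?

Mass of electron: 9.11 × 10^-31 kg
1.14 × 10^8 m/s

From λ = h/(mv), solve for v:

v = h/(mλ)
v = (6.626 × 10^-34 J·s) / (9.11 × 10^-31 kg × 6.36 × 10^-12 m)
v = 1.14 × 10^8 m/s

Note: This velocity is 38.1% of the speed of light, so relativistic corrections would be needed for a more accurate calculation.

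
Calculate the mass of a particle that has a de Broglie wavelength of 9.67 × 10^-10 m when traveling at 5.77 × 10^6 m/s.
1.19 × 10^-31 kg

From the de Broglie relation λ = h/(mv), we solve for m:

m = h/(λv)
m = (6.626 × 10^-34 J·s) / (9.67 × 10^-10 m × 5.77 × 10^6 m/s)
m = 1.19 × 10^-31 kg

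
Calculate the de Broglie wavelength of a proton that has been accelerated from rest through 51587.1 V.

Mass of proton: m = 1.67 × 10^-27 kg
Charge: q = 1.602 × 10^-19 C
1.26 × 10^-13 m

When a particle is accelerated through voltage V, it gains kinetic energy KE = qV.

The de Broglie wavelength is then λ = h/√(2mqV):

λ = h/√(2mqV)
λ = (6.626 × 10^-34 J·s) / √(2 × 1.67 × 10^-27 kg × 1.602 × 10^-19 C × 51587.1 V)
λ = 1.26 × 10^-13 m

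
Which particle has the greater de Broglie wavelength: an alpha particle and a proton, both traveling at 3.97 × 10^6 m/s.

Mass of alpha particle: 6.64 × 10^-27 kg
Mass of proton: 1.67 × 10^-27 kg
The proton has the longer wavelength.

Using λ = h/(mv), since both particles have the same velocity, the wavelength depends only on mass.

For alpha particle: λ₁ = h/(m₁v) = 2.51 × 10^-14 m
For proton: λ₂ = h/(m₂v) = 9.99 × 10^-14 m

Since λ ∝ 1/m at constant velocity, the lighter particle has the longer wavelength.

The proton has the longer de Broglie wavelength.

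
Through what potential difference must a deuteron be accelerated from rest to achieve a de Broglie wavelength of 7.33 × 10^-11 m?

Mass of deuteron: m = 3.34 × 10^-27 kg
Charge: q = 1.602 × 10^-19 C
7.64 × 10^-2 V

From λ = h/√(2mqV), we solve for V:

λ² = h²/(2mqV)
V = h²/(2mqλ²)
V = (6.626 × 10^-34 J·s)² / (2 × 3.34 × 10^-27 kg × 1.602 × 10^-19 C × (7.33 × 10^-11 m)²)
V = 7.64 × 10^-2 V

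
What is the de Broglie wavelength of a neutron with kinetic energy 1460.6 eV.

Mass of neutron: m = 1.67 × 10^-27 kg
7.49 × 10^-13 m

Using λ = h/√(2mKE):

First convert KE to Joules: KE = 1460.6 eV = 2.340 × 10^-16 J

λ = h/√(2mKE)
λ = (6.626 × 10^-34 J·s) / √(2 × 1.67 × 10^-27 kg × 2.340 × 10^-16 J)
λ = 7.49 × 10^-13 m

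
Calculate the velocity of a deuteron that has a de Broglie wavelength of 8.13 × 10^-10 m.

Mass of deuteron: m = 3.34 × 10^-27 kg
2.44 × 10^2 m/s

From the de Broglie relation λ = h/(mv), we solve for v:

v = h/(mλ)
v = (6.626 × 10^-34 J·s) / (3.34 × 10^-27 kg × 8.13 × 10^-10 m)
v = 2.44 × 10^2 m/s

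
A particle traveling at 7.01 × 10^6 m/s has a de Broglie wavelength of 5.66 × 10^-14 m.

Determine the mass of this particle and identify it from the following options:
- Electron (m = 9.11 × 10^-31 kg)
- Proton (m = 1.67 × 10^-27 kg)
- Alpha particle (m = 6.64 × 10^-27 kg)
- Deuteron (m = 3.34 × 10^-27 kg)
The particle is a proton.

From λ = h/(mv), solve for mass:

m = h/(λv)
m = (6.626 × 10^-34 J·s) / (5.66 × 10^-14 m × 7.01 × 10^6 m/s)
m = 1.67 × 10^-27 kg

Comparing with the listed masses, this is closest to a proton.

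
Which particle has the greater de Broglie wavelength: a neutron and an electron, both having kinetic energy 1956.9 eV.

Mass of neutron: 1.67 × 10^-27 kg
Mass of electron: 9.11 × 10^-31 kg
The electron has the longer wavelength.

Using λ = h/√(2mKE):

For neutron: λ₁ = h/√(2m₁KE) = 6.47 × 10^-13 m
For electron: λ₂ = h/√(2m₂KE) = 2.77 × 10^-11 m

Since λ ∝ 1/√m at constant kinetic energy, the lighter particle has the longer wavelength.

The electron has the longer de Broglie wavelength.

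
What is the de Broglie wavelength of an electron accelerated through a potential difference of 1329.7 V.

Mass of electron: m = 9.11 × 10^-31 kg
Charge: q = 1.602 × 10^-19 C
3.36 × 10^-11 m

When a particle is accelerated through voltage V, it gains kinetic energy KE = qV.

The de Broglie wavelength is then λ = h/√(2mqV):

λ = h/√(2mqV)
λ = (6.626 × 10^-34 J·s) / √(2 × 9.11 × 10^-31 kg × 1.602 × 10^-19 C × 1329.7 V)
λ = 3.36 × 10^-11 m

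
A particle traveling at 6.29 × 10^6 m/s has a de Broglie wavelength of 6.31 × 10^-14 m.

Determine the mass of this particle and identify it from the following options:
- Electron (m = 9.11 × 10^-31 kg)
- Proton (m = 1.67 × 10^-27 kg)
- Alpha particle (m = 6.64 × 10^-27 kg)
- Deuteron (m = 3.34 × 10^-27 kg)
The particle is a proton.

From λ = h/(mv), solve for mass:

m = h/(λv)
m = (6.626 × 10^-34 J·s) / (6.31 × 10^-14 m × 6.29 × 10^6 m/s)
m = 1.67 × 10^-27 kg

Comparing with the listed masses, this is closest to a proton.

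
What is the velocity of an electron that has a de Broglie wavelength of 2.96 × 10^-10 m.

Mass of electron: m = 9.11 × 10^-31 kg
2.46 × 10^6 m/s

From the de Broglie relation λ = h/(mv), we solve for v:

v = h/(mλ)
v = (6.626 × 10^-34 J·s) / (9.11 × 10^-31 kg × 2.96 × 10^-10 m)
v = 2.46 × 10^6 m/s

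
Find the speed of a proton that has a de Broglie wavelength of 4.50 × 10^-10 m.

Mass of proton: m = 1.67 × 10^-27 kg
8.82 × 10^2 m/s

From the de Broglie relation λ = h/(mv), we solve for v:

v = h/(mλ)
v = (6.626 × 10^-34 J·s) / (1.67 × 10^-27 kg × 4.50 × 10^-10 m)
v = 8.82 × 10^2 m/s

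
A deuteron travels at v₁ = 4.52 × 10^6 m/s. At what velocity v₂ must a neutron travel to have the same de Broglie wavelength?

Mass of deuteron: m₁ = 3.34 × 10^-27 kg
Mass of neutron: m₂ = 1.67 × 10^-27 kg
v₂ = 9.04 × 10^6 m/s

For equal de Broglie wavelengths: λ₁ = λ₂

h/(m₁v₁) = h/(m₂v₂)
m₁v₁ = m₂v₂
v₂ = v₁ · (m₁/m₂)

v₂ = 4.52 × 10^6 m/s × (3.34 × 10^-27 kg / 1.67 × 10^-27 kg)
v₂ = 9.04 × 10^6 m/s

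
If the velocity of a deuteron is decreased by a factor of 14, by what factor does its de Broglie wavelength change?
The wavelength increases by a factor of 14.

From λ = h/(mv), the wavelength is inversely proportional to velocity:

λ ∝ 1/v

If v → v/14, then λ → 14λ

When velocity is decreased by a factor of 14, the wavelength increases by a factor of 14.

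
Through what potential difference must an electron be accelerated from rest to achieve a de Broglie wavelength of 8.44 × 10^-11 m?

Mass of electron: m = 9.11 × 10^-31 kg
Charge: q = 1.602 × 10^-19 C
211 V

From λ = h/√(2mqV), we solve for V:

λ² = h²/(2mqV)
V = h²/(2mqλ²)
V = (6.626 × 10^-34 J·s)² / (2 × 9.11 × 10^-31 kg × 1.602 × 10^-19 C × (8.44 × 10^-11 m)²)
V = 211 V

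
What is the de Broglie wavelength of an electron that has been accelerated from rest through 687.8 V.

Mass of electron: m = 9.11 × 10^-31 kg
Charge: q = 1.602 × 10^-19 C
4.68 × 10^-11 m

When a particle is accelerated through voltage V, it gains kinetic energy KE = qV.

The de Broglie wavelength is then λ = h/√(2mqV):

λ = h/√(2mqV)
λ = (6.626 × 10^-34 J·s) / √(2 × 9.11 × 10^-31 kg × 1.602 × 10^-19 C × 687.8 V)
λ = 4.68 × 10^-11 m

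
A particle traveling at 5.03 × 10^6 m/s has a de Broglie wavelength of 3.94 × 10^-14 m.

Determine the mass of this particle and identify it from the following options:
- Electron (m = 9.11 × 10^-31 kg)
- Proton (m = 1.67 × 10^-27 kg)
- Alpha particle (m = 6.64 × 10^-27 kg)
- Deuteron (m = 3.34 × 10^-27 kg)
The particle is a deuteron.

From λ = h/(mv), solve for mass:

m = h/(λv)
m = (6.626 × 10^-34 J·s) / (3.94 × 10^-14 m × 5.03 × 10^6 m/s)
m = 3.34 × 10^-27 kg

Comparing with the listed masses, this is closest to a deuteron.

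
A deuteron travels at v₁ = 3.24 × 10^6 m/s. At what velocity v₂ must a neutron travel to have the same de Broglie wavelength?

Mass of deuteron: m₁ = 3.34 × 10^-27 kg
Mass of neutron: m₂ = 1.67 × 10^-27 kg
v₂ = 6.48 × 10^6 m/s

For equal de Broglie wavelengths: λ₁ = λ₂

h/(m₁v₁) = h/(m₂v₂)
m₁v₁ = m₂v₂
v₂ = v₁ · (m₁/m₂)

v₂ = 3.24 × 10^6 m/s × (3.34 × 10^-27 kg / 1.67 × 10^-27 kg)
v₂ = 6.48 × 10^6 m/s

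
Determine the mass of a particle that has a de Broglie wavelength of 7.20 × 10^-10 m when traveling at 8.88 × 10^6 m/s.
1.04 × 10^-31 kg

From the de Broglie relation λ = h/(mv), we solve for m:

m = h/(λv)
m = (6.626 × 10^-34 J·s) / (7.20 × 10^-10 m × 8.88 × 10^6 m/s)
m = 1.04 × 10^-31 kg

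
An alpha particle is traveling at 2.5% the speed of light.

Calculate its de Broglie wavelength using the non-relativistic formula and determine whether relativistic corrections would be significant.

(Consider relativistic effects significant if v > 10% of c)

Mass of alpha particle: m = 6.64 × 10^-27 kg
No, relativistic corrections are not needed.

Using the non-relativistic de Broglie formula λ = h/(mv):

v = 2.5% × c = 7.495 × 10^6 m/s

λ = h/(mv)
λ = (6.626 × 10^-34 J·s) / (6.64 × 10^-27 kg × 7.495 × 10^6 m/s)
λ = 1.33 × 10^-14 m

Since v = 2.5% of c < 10% of c, relativistic corrections are NOT significant and this non-relativistic result is a good approximation.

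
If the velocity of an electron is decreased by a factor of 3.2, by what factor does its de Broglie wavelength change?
The wavelength increases by a factor of 3.2.

From λ = h/(mv), the wavelength is inversely proportional to velocity:

λ ∝ 1/v

If v → v/3.2, then λ → 3.2λ

When velocity is decreased by a factor of 3.2, the wavelength increases by a factor of 3.2.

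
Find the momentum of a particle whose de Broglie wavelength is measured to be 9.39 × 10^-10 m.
7.06 × 10^-25 kg·m/s

From the de Broglie relation λ = h/p, we solve for p:

p = h/λ
p = (6.626 × 10^-34 J·s) / (9.39 × 10^-10 m)
p = 7.06 × 10^-25 kg·m/s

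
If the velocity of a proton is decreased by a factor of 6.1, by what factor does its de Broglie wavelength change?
The wavelength increases by a factor of 6.1.

From λ = h/(mv), the wavelength is inversely proportional to velocity:

λ ∝ 1/v

If v → v/6.1, then λ → 6.1λ

When velocity is decreased by a factor of 6.1, the wavelength increases by a factor of 6.1.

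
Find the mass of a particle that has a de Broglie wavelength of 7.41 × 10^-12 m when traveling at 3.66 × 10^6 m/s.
2.44 × 10^-29 kg

From the de Broglie relation λ = h/(mv), we solve for m:

m = h/(λv)
m = (6.626 × 10^-34 J·s) / (7.41 × 10^-12 m × 3.66 × 10^6 m/s)
m = 2.44 × 10^-29 kg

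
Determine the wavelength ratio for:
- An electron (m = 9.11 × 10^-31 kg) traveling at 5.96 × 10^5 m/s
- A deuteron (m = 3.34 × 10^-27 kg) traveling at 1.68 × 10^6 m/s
λ₁/λ₂ = 1.03 × 10^4

Using λ = h/(mv):

λ₁ = h/(m₁v₁) = 1.22 × 10^-9 m
λ₂ = h/(m₂v₂) = 1.18 × 10^-13 m

Ratio λ₁/λ₂ = (m₂v₂)/(m₁v₁)
         = (3.34 × 10^-27 kg × 1.68 × 10^6 m/s) / (9.11 × 10^-31 kg × 5.96 × 10^5 m/s)
         = 1.03 × 10^4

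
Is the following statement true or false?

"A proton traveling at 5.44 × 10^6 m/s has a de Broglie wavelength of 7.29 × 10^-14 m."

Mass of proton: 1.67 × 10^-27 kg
True

The claim is correct.

Using λ = h/(mv):
λ = (6.626 × 10^-34 J·s) / (1.67 × 10^-27 kg × 5.44 × 10^6 m/s)
λ = 7.29 × 10^-14 m

This matches the claimed value.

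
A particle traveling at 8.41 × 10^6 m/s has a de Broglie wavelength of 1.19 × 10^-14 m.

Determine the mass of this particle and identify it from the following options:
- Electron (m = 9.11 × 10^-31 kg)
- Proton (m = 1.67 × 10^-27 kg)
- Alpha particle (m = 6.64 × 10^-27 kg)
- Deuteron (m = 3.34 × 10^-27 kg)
The particle is an alpha particle.

From λ = h/(mv), solve for mass:

m = h/(λv)
m = (6.626 × 10^-34 J·s) / (1.19 × 10^-14 m × 8.41 × 10^6 m/s)
m = 6.62 × 10^-27 kg

Comparing with the listed masses, this is closest to an alpha particle.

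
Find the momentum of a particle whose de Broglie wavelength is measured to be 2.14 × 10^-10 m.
3.10 × 10^-24 kg·m/s

From the de Broglie relation λ = h/p, we solve for p:

p = h/λ
p = (6.626 × 10^-34 J·s) / (2.14 × 10^-10 m)
p = 3.10 × 10^-24 kg·m/s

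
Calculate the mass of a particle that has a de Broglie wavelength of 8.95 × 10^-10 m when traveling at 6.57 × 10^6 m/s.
1.13 × 10^-31 kg

From the de Broglie relation λ = h/(mv), we solve for m:

m = h/(λv)
m = (6.626 × 10^-34 J·s) / (8.95 × 10^-10 m × 6.57 × 10^6 m/s)
m = 1.13 × 10^-31 kg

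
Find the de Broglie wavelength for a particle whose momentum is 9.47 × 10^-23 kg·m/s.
7.00 × 10^-12 m

Using the de Broglie relation λ = h/p:

λ = h/p
λ = (6.626 × 10^-34 J·s) / (9.47 × 10^-23 kg·m/s)
λ = 7.00 × 10^-12 m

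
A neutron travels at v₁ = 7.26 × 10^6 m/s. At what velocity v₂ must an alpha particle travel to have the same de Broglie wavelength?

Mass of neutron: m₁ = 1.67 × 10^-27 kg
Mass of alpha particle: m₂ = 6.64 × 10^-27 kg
v₂ = 1.83 × 10^6 m/s

For equal de Broglie wavelengths: λ₁ = λ₂

h/(m₁v₁) = h/(m₂v₂)
m₁v₁ = m₂v₂
v₂ = v₁ · (m₁/m₂)

v₂ = 7.26 × 10^6 m/s × (1.67 × 10^-27 kg / 6.64 × 10^-27 kg)
v₂ = 1.83 × 10^6 m/s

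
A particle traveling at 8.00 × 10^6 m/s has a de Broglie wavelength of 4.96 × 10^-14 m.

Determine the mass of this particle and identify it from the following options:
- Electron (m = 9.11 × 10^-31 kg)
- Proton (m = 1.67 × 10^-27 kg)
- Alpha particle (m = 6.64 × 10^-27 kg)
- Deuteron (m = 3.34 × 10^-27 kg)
The particle is a proton.

From λ = h/(mv), solve for mass:

m = h/(λv)
m = (6.626 × 10^-34 J·s) / (4.96 × 10^-14 m × 8.00 × 10^6 m/s)
m = 1.67 × 10^-27 kg

Comparing with the listed masses, this is closest to a proton.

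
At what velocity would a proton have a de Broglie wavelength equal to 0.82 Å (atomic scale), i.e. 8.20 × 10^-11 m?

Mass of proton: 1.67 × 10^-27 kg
4.84 × 10^3 m/s

From λ = h/(mv), solve for v:

v = h/(mλ)
v = (6.626 × 10^-34 J·s) / (1.67 × 10^-27 kg × 8.20 × 10^-11 m)
v = 4.84 × 10^3 m/s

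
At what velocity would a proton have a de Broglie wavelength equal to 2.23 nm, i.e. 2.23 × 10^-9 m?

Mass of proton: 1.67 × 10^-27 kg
1.78 × 10^2 m/s

From λ = h/(mv), solve for v:

v = h/(mλ)
v = (6.626 × 10^-34 J·s) / (1.67 × 10^-27 kg × 2.23 × 10^-9 m)
v = 1.78 × 10^2 m/s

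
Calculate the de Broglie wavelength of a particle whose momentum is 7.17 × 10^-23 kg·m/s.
9.24 × 10^-12 m

Using the de Broglie relation λ = h/p:

λ = h/p
λ = (6.626 × 10^-34 J·s) / (7.17 × 10^-23 kg·m/s)
λ = 9.24 × 10^-12 m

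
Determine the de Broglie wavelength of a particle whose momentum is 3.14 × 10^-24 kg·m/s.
2.11 × 10^-10 m

Using the de Broglie relation λ = h/p:

λ = h/p
λ = (6.626 × 10^-34 J·s) / (3.14 × 10^-24 kg·m/s)
λ = 2.11 × 10^-10 m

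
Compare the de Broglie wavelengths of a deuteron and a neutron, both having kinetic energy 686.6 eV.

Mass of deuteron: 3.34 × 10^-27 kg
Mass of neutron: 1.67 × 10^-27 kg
The neutron has the longer wavelength.

Using λ = h/√(2mKE):

For deuteron: λ₁ = h/√(2m₁KE) = 7.73 × 10^-13 m
For neutron: λ₂ = h/√(2m₂KE) = 1.09 × 10^-12 m

Since λ ∝ 1/√m at constant kinetic energy, the lighter particle has the longer wavelength.

The neutron has the longer de Broglie wavelength.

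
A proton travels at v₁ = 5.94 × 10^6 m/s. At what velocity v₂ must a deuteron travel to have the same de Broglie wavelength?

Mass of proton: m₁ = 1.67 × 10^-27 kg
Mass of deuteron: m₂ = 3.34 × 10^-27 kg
v₂ = 2.97 × 10^6 m/s

For equal de Broglie wavelengths: λ₁ = λ₂

h/(m₁v₁) = h/(m₂v₂)
m₁v₁ = m₂v₂
v₂ = v₁ · (m₁/m₂)

v₂ = 5.94 × 10^6 m/s × (1.67 × 10^-27 kg / 3.34 × 10^-27 kg)
v₂ = 2.97 × 10^6 m/s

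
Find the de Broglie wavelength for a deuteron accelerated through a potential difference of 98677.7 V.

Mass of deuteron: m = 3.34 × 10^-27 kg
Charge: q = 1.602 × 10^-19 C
6.45 × 10^-14 m

When a particle is accelerated through voltage V, it gains kinetic energy KE = qV.

The de Broglie wavelength is then λ = h/√(2mqV):

λ = h/√(2mqV)
λ = (6.626 × 10^-34 J·s) / √(2 × 3.34 × 10^-27 kg × 1.602 × 10^-19 C × 98677.7 V)
λ = 6.45 × 10^-14 m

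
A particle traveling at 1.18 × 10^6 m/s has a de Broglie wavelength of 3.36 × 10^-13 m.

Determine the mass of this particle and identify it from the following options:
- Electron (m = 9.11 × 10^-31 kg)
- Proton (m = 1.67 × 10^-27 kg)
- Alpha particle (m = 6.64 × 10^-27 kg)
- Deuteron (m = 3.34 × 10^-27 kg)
The particle is a proton.

From λ = h/(mv), solve for mass:

m = h/(λv)
m = (6.626 × 10^-34 J·s) / (3.36 × 10^-13 m × 1.18 × 10^6 m/s)
m = 1.67 × 10^-27 kg

Comparing with the listed masses, this is closest to a proton.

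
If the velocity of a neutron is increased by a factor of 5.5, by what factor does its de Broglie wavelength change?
The wavelength decreases by a factor of 5.5.

From λ = h/(mv), the wavelength is inversely proportional to velocity:

λ ∝ 1/v

If v → 5.5v, then λ → λ/5.5

When velocity is increased by a factor of 5.5, the wavelength decreases by a factor of 5.5.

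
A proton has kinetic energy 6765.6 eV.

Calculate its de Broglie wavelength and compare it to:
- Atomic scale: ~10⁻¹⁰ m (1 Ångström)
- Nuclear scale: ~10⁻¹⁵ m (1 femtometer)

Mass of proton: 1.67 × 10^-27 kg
λ = 3.48 × 10^-13 m, which is between nuclear and atomic scales.

Using λ = h/√(2mKE):

KE = 6765.6 eV = 1.084 × 10^-15 J

λ = h/√(2mKE)
λ = (6.626 × 10^-34 J·s) / √(2 × 1.67 × 10^-27 kg × 1.084 × 10^-15 J)
λ = 3.48 × 10^-13 m

Comparison:
- Atomic scale (10⁻¹⁰ m): λ is 0.0035× this size
- Nuclear scale (10⁻¹⁵ m): λ is 3.5e+02× this size

The wavelength is between nuclear and atomic scales.

This wavelength is appropriate for probing atomic structure but too large for nuclear physics experiments.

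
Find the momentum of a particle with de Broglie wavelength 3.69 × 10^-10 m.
1.80 × 10^-24 kg·m/s

From the de Broglie relation λ = h/p, we solve for p:

p = h/λ
p = (6.626 × 10^-34 J·s) / (3.69 × 10^-10 m)
p = 1.80 × 10^-24 kg·m/s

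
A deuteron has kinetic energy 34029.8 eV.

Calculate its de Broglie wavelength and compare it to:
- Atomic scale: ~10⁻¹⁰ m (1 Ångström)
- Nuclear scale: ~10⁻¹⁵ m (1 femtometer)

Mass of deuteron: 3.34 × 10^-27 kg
λ = 1.10 × 10^-13 m, which is between nuclear and atomic scales.

Using λ = h/√(2mKE):

KE = 34029.8 eV = 5.452 × 10^-15 J

λ = h/√(2mKE)
λ = (6.626 × 10^-34 J·s) / √(2 × 3.34 × 10^-27 kg × 5.452 × 10^-15 J)
λ = 1.10 × 10^-13 m

Comparison:
- Atomic scale (10⁻¹⁰ m): λ is 0.0011× this size
- Nuclear scale (10⁻¹⁵ m): λ is 1.1e+02× this size

The wavelength is between nuclear and atomic scales.

This wavelength is appropriate for probing atomic structure but too large for nuclear physics experiments.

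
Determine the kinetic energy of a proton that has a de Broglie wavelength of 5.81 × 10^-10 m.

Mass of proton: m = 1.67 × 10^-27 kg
3.89 × 10^-22 J (or 2.43 × 10^-3 eV)

From λ = h/√(2mKE), we solve for KE:

λ² = h²/(2mKE)
KE = h²/(2mλ²)
KE = (6.626 × 10^-34 J·s)² / (2 × 1.67 × 10^-27 kg × (5.81 × 10^-10 m)²)
KE = 3.89 × 10^-22 J
KE = 2.43 × 10^-3 eV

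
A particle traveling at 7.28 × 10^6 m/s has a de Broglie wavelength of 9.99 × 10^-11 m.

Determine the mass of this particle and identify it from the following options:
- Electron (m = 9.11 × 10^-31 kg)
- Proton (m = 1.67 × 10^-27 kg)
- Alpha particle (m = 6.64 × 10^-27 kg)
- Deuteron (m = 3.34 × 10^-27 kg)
The particle is an electron.

From λ = h/(mv), solve for mass:

m = h/(λv)
m = (6.626 × 10^-34 J·s) / (9.99 × 10^-11 m × 7.28 × 10^6 m/s)
m = 9.11 × 10^-31 kg

Comparing with the listed masses, this is closest to an electron.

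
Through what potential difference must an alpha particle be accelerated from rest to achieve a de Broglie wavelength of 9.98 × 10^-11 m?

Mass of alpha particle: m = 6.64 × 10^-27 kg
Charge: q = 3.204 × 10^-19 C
1.04 × 10^-2 V

From λ = h/√(2mqV), we solve for V:

λ² = h²/(2mqV)
V = h²/(2mqλ²)
V = (6.626 × 10^-34 J·s)² / (2 × 6.64 × 10^-27 kg × 3.204 × 10^-19 C × (9.98 × 10^-11 m)²)
V = 1.04 × 10^-2 V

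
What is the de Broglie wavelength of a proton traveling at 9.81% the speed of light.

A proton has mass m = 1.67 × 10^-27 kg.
1.35 × 10^-14 m

Using the de Broglie relation λ = h/(mv):

v = 9.81% × c = 2.941 × 10^7 m/s

λ = h/(mv)
λ = (6.626 × 10^-34 J·s) / (1.67 × 10^-27 kg × 2.941 × 10^7 m/s)
λ = 1.35 × 10^-14 m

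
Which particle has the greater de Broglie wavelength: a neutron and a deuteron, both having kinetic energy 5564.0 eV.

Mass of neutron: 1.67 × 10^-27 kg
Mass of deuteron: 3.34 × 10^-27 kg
The neutron has the longer wavelength.

Using λ = h/√(2mKE):

For neutron: λ₁ = h/√(2m₁KE) = 3.84 × 10^-13 m
For deuteron: λ₂ = h/√(2m₂KE) = 2.72 × 10^-13 m

Since λ ∝ 1/√m at constant kinetic energy, the lighter particle has the longer wavelength.

The neutron has the longer de Broglie wavelength.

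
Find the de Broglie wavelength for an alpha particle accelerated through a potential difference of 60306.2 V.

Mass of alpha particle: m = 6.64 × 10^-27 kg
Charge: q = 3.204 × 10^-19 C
4.14 × 10^-14 m

When a particle is accelerated through voltage V, it gains kinetic energy KE = qV.

The de Broglie wavelength is then λ = h/√(2mqV):

λ = h/√(2mqV)
λ = (6.626 × 10^-34 J·s) / √(2 × 6.64 × 10^-27 kg × 3.204 × 10^-19 C × 60306.2 V)
λ = 4.14 × 10^-14 m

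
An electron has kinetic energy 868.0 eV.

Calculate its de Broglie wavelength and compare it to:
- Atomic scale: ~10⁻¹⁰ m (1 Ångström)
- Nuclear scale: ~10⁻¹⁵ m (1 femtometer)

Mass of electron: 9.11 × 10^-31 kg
λ = 4.16 × 10^-11 m, which is between nuclear and atomic scales.

Using λ = h/√(2mKE):

KE = 868.0 eV = 1.391 × 10^-16 J

λ = h/√(2mKE)
λ = (6.626 × 10^-34 J·s) / √(2 × 9.11 × 10^-31 kg × 1.391 × 10^-16 J)
λ = 4.16 × 10^-11 m

Comparison:
- Atomic scale (10⁻¹⁰ m): λ is 0.42× this size
- Nuclear scale (10⁻¹⁵ m): λ is 4.2e+04× this size

The wavelength is between nuclear and atomic scales.

This wavelength is appropriate for probing atomic structure but too large for nuclear physics experiments.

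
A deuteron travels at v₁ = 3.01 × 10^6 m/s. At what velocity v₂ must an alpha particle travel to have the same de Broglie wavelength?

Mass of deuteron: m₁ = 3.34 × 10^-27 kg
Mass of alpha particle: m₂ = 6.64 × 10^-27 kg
v₂ = 1.51 × 10^6 m/s

For equal de Broglie wavelengths: λ₁ = λ₂

h/(m₁v₁) = h/(m₂v₂)
m₁v₁ = m₂v₂
v₂ = v₁ · (m₁/m₂)

v₂ = 3.01 × 10^6 m/s × (3.34 × 10^-27 kg / 6.64 × 10^-27 kg)
v₂ = 1.51 × 10^6 m/s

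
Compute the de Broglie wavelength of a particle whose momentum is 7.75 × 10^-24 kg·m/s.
8.55 × 10^-11 m

Using the de Broglie relation λ = h/p:

λ = h/p
λ = (6.626 × 10^-34 J·s) / (7.75 × 10^-24 kg·m/s)
λ = 8.55 × 10^-11 m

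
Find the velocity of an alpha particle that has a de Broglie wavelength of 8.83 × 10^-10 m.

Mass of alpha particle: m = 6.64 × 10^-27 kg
1.13 × 10^2 m/s

From the de Broglie relation λ = h/(mv), we solve for v:

v = h/(mλ)
v = (6.626 × 10^-34 J·s) / (6.64 × 10^-27 kg × 8.83 × 10^-10 m)
v = 1.13 × 10^2 m/s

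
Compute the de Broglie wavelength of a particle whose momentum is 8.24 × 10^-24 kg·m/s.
8.04 × 10^-11 m

Using the de Broglie relation λ = h/p:

λ = h/p
λ = (6.626 × 10^-34 J·s) / (8.24 × 10^-24 kg·m/s)
λ = 8.04 × 10^-11 m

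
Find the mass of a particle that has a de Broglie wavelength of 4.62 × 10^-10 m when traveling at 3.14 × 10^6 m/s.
4.57 × 10^-31 kg

From the de Broglie relation λ = h/(mv), we solve for m:

m = h/(λv)
m = (6.626 × 10^-34 J·s) / (4.62 × 10^-10 m × 3.14 × 10^6 m/s)
m = 4.57 × 10^-31 kg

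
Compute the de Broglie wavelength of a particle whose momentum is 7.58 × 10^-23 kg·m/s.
8.74 × 10^-12 m

Using the de Broglie relation λ = h/p:

λ = h/p
λ = (6.626 × 10^-34 J·s) / (7.58 × 10^-23 kg·m/s)
λ = 8.74 × 10^-12 m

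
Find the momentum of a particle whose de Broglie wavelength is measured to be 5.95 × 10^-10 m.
1.11 × 10^-24 kg·m/s

From the de Broglie relation λ = h/p, we solve for p:

p = h/λ
p = (6.626 × 10^-34 J·s) / (5.95 × 10^-10 m)
p = 1.11 × 10^-24 kg·m/s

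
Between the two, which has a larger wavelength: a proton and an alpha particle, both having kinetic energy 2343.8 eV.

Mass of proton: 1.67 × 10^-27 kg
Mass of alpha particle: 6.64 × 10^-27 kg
The proton has the longer wavelength.

Using λ = h/√(2mKE):

For proton: λ₁ = h/√(2m₁KE) = 5.92 × 10^-13 m
For alpha particle: λ₂ = h/√(2m₂KE) = 2.97 × 10^-13 m

Since λ ∝ 1/√m at constant kinetic energy, the lighter particle has the longer wavelength.

The proton has the longer de Broglie wavelength.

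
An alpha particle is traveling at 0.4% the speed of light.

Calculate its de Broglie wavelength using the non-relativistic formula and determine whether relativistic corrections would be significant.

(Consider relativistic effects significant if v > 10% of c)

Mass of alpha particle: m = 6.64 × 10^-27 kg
No, relativistic corrections are not needed.

Using the non-relativistic de Broglie formula λ = h/(mv):

v = 0.4% × c = 1.199 × 10^6 m/s

λ = h/(mv)
λ = (6.626 × 10^-34 J·s) / (6.64 × 10^-27 kg × 1.199 × 10^6 m/s)
λ = 8.32 × 10^-14 m

Since v = 0.4% of c < 10% of c, relativistic corrections are NOT significant and this non-relativistic result is a good approximation.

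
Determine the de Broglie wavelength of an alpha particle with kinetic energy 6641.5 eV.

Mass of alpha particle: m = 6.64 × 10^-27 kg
1.76 × 10^-13 m

Using λ = h/√(2mKE):

First convert KE to Joules: KE = 6641.5 eV = 1.064 × 10^-15 J

λ = h/√(2mKE)
λ = (6.626 × 10^-34 J·s) / √(2 × 6.64 × 10^-27 kg × 1.064 × 10^-15 J)
λ = 1.76 × 10^-13 m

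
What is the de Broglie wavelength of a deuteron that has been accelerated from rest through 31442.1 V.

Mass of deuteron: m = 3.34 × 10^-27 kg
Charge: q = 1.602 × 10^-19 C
1.14 × 10^-13 m

When a particle is accelerated through voltage V, it gains kinetic energy KE = qV.

The de Broglie wavelength is then λ = h/√(2mqV):

λ = h/√(2mqV)
λ = (6.626 × 10^-34 J·s) / √(2 × 3.34 × 10^-27 kg × 1.602 × 10^-19 C × 31442.1 V)
λ = 1.14 × 10^-13 m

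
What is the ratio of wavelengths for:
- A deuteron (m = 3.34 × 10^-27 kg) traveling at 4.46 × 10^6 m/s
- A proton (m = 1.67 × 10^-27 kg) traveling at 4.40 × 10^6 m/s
λ₁/λ₂ = 0.493

Using λ = h/(mv):

λ₁ = h/(m₁v₁) = 4.45 × 10^-14 m
λ₂ = h/(m₂v₂) = 9.02 × 10^-14 m

Ratio λ₁/λ₂ = (m₂v₂)/(m₁v₁)
         = (1.67 × 10^-27 kg × 4.40 × 10^6 m/s) / (3.34 × 10^-27 kg × 4.46 × 10^6 m/s)
         = 0.493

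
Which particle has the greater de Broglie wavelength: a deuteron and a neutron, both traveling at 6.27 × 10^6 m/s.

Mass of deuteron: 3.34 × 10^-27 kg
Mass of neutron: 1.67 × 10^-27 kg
The neutron has the longer wavelength.

Using λ = h/(mv), since both particles have the same velocity, the wavelength depends only on mass.

For deuteron: λ₁ = h/(m₁v) = 3.16 × 10^-14 m
For neutron: λ₂ = h/(m₂v) = 6.33 × 10^-14 m

Since λ ∝ 1/m at constant velocity, the lighter particle has the longer wavelength.

The neutron has the longer de Broglie wavelength.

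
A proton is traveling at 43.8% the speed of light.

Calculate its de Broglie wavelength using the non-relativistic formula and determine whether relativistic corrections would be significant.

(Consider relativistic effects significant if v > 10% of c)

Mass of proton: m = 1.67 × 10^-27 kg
Yes, relativistic corrections are needed.

Using the non-relativistic de Broglie formula λ = h/(mv):

v = 43.8% × c = 1.313 × 10^8 m/s

λ = h/(mv)
λ = (6.626 × 10^-34 J·s) / (1.67 × 10^-27 kg × 1.313 × 10^8 m/s)
λ = 3.02 × 10^-15 m

Since v = 43.8% of c > 10% of c, relativistic corrections ARE significant and the actual wavelength would differ from this non-relativistic estimate.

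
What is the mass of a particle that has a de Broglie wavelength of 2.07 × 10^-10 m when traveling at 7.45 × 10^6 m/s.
4.30 × 10^-31 kg

From the de Broglie relation λ = h/(mv), we solve for m:

m = h/(λv)
m = (6.626 × 10^-34 J·s) / (2.07 × 10^-10 m × 7.45 × 10^6 m/s)
m = 4.30 × 10^-31 kg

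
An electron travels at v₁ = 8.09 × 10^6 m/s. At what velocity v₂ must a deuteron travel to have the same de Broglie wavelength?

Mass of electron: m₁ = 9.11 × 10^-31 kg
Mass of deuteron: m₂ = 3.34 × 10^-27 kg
v₂ = 2.21 × 10^3 m/s

For equal de Broglie wavelengths: λ₁ = λ₂

h/(m₁v₁) = h/(m₂v₂)
m₁v₁ = m₂v₂
v₂ = v₁ · (m₁/m₂)

v₂ = 8.09 × 10^6 m/s × (9.11 × 10^-31 kg / 3.34 × 10^-27 kg)
v₂ = 2.21 × 10^3 m/s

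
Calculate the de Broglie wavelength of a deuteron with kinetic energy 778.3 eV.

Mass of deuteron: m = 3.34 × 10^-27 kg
7.26 × 10^-13 m

Using λ = h/√(2mKE):

First convert KE to Joules: KE = 778.3 eV = 1.247 × 10^-16 J

λ = h/√(2mKE)
λ = (6.626 × 10^-34 J·s) / √(2 × 3.34 × 10^-27 kg × 1.247 × 10^-16 J)
λ = 7.26 × 10^-13 m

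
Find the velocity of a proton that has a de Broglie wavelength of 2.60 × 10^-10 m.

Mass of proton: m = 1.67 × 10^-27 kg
1.53 × 10^3 m/s

From the de Broglie relation λ = h/(mv), we solve for v:

v = h/(mλ)
v = (6.626 × 10^-34 J·s) / (1.67 × 10^-27 kg × 2.60 × 10^-10 m)
v = 1.53 × 10^3 m/s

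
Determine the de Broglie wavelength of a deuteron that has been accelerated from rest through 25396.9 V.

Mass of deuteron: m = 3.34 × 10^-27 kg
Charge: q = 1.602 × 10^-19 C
1.27 × 10^-13 m

When a particle is accelerated through voltage V, it gains kinetic energy KE = qV.

The de Broglie wavelength is then λ = h/√(2mqV):

λ = h/√(2mqV)
λ = (6.626 × 10^-34 J·s) / √(2 × 3.34 × 10^-27 kg × 1.602 × 10^-19 C × 25396.9 V)
λ = 1.27 × 10^-13 m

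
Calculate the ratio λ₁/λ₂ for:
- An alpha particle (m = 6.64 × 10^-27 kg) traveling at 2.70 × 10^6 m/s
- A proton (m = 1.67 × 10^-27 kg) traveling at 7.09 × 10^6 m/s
λ₁/λ₂ = 0.660

Using λ = h/(mv):

λ₁ = h/(m₁v₁) = 3.70 × 10^-14 m
λ₂ = h/(m₂v₂) = 5.60 × 10^-14 m

Ratio λ₁/λ₂ = (m₂v₂)/(m₁v₁)
         = (1.67 × 10^-27 kg × 7.09 × 10^6 m/s) / (6.64 × 10^-27 kg × 2.70 × 10^6 m/s)
         = 0.660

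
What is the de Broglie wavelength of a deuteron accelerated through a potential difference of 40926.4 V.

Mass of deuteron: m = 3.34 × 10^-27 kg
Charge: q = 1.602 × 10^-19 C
1.00 × 10^-13 m

When a particle is accelerated through voltage V, it gains kinetic energy KE = qV.

The de Broglie wavelength is then λ = h/√(2mqV):

λ = h/√(2mqV)
λ = (6.626 × 10^-34 J·s) / √(2 × 3.34 × 10^-27 kg × 1.602 × 10^-19 C × 40926.4 V)
λ = 1.00 × 10^-13 m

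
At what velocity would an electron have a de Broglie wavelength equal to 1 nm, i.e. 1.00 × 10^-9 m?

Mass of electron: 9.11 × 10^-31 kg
7.27 × 10^5 m/s

From λ = h/(mv), solve for v:

v = h/(mλ)
v = (6.626 × 10^-34 J·s) / (9.11 × 10^-31 kg × 1.00 × 10^-9 m)
v = 7.27 × 10^5 m/s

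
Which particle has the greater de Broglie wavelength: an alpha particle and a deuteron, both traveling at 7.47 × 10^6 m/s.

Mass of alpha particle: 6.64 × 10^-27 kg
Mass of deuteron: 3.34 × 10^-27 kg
The deuteron has the longer wavelength.

Using λ = h/(mv), since both particles have the same velocity, the wavelength depends only on mass.

For alpha particle: λ₁ = h/(m₁v) = 1.34 × 10^-14 m
For deuteron: λ₂ = h/(m₂v) = 2.66 × 10^-14 m

Since λ ∝ 1/m at constant velocity, the lighter particle has the longer wavelength.

The deuteron has the longer de Broglie wavelength.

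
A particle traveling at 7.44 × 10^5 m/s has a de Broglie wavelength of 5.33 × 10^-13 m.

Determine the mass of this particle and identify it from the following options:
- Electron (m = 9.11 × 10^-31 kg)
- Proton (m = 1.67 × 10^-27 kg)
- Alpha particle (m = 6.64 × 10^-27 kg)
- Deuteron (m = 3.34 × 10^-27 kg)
The particle is a proton.

From λ = h/(mv), solve for mass:

m = h/(λv)
m = (6.626 × 10^-34 J·s) / (5.33 × 10^-13 m × 7.44 × 10^5 m/s)
m = 1.67 × 10^-27 kg

Comparing with the listed masses, this is closest to a proton.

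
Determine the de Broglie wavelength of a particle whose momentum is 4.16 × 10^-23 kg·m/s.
1.59 × 10^-11 m

Using the de Broglie relation λ = h/p:

λ = h/p
λ = (6.626 × 10^-34 J·s) / (4.16 × 10^-23 kg·m/s)
λ = 1.59 × 10^-11 m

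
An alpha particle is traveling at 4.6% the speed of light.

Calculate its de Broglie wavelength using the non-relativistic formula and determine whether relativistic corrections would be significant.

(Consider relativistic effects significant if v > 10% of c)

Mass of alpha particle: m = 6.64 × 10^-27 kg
No, relativistic corrections are not needed.

Using the non-relativistic de Broglie formula λ = h/(mv):

v = 4.6% × c = 1.379 × 10^7 m/s

λ = h/(mv)
λ = (6.626 × 10^-34 J·s) / (6.64 × 10^-27 kg × 1.379 × 10^7 m/s)
λ = 7.24 × 10^-15 m

Since v = 4.6% of c < 10% of c, relativistic corrections are NOT significant and this non-relativistic result is a good approximation.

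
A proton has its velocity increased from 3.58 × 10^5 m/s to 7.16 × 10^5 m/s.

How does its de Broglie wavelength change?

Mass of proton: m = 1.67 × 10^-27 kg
The wavelength decreases by a factor of 2.

Using λ = h/(mv):

Initial wavelength: λ₁ = h/(mv₁) = 1.11 × 10^-12 m
Final wavelength: λ₂ = h/(mv₂) = 5.54 × 10^-13 m

Since λ ∝ 1/v, when velocity increases by a factor of 2, the wavelength decreases by a factor of 2.

λ₂/λ₁ = v₁/v₂ = 1/2

The wavelength decreases by a factor of 2.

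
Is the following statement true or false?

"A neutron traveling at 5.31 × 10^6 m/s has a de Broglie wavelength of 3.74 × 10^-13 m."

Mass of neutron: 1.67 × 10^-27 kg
False

The claim is incorrect.

Using λ = h/(mv):
λ = (6.626 × 10^-34 J·s) / (1.67 × 10^-27 kg × 5.31 × 10^6 m/s)
λ = 7.47 × 10^-14 m

The actual wavelength differs from the claimed 3.74 × 10^-13 m.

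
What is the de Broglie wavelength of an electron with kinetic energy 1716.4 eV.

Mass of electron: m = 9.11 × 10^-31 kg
2.96 × 10^-11 m

Using λ = h/√(2mKE):

First convert KE to Joules: KE = 1716.4 eV = 2.750 × 10^-16 J

λ = h/√(2mKE)
λ = (6.626 × 10^-34 J·s) / √(2 × 9.11 × 10^-31 kg × 2.750 × 10^-16 J)
λ = 2.96 × 10^-11 m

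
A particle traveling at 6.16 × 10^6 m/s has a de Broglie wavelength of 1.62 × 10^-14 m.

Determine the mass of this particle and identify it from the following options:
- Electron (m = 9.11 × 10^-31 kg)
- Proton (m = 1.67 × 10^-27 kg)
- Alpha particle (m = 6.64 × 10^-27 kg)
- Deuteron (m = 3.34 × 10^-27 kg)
The particle is an alpha particle.

From λ = h/(mv), solve for mass:

m = h/(λv)
m = (6.626 × 10^-34 J·s) / (1.62 × 10^-14 m × 6.16 × 10^6 m/s)
m = 6.64 × 10^-27 kg

Comparing with the listed masses, this is closest to an alpha particle.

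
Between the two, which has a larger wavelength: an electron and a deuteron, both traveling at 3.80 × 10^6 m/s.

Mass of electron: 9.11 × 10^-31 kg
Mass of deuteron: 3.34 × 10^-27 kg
The electron has the longer wavelength.

Using λ = h/(mv), since both particles have the same velocity, the wavelength depends only on mass.

For electron: λ₁ = h/(m₁v) = 1.91 × 10^-10 m
For deuteron: λ₂ = h/(m₂v) = 5.22 × 10^-14 m

Since λ ∝ 1/m at constant velocity, the lighter particle has the longer wavelength.

The electron has the longer de Broglie wavelength.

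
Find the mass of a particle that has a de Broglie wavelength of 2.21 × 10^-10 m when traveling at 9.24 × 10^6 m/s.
3.24 × 10^-31 kg

From the de Broglie relation λ = h/(mv), we solve for m:

m = h/(λv)
m = (6.626 × 10^-34 J·s) / (2.21 × 10^-10 m × 9.24 × 10^6 m/s)
m = 3.24 × 10^-31 kg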